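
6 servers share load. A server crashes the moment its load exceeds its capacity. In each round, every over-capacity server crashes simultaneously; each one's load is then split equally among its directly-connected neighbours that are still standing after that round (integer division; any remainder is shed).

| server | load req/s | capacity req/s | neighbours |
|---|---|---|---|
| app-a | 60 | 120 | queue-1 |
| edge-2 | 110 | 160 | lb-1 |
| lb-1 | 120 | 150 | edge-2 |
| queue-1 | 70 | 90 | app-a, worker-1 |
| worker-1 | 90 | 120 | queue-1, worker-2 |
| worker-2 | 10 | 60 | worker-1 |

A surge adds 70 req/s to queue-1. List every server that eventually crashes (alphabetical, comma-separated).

app-a, queue-1, worker-1, worker-2

Round 1 — queue-1 at 140 > 90. queue-1 crashes.
  queue-1 sheds 140 req/s to app-a, worker-1: 70 each.
    app-a: 60+70 = 130 > 120
    worker-1: 90+70 = 160 > 120
Round 2 — app-a, worker-1 crash.
  app-a sheds 130 req/s: no online neighbours, lost.
  worker-1 sheds 160 req/s to worker-2: 160 each.
    worker-2: 10+160 = 170 > 60
Round 3 — worker-2 crashes.
  worker-2 sheds 170 req/s: no online neighbours, lost.
No further crashes.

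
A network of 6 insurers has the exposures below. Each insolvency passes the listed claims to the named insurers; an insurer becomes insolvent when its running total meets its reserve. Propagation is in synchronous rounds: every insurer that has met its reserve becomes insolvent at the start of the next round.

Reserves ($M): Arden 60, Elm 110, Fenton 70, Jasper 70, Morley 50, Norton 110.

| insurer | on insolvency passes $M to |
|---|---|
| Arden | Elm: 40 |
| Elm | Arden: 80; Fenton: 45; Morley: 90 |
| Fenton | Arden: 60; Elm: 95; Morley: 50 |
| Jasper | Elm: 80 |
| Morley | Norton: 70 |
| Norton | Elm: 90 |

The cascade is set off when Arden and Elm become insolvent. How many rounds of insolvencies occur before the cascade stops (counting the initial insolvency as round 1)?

2

Round 1 — Arden, Elm become insolvent (initial).
  Fenton: +45 → 45 < 70
  Morley: +90 → 90 ≥ 50
Round 2 — Morley becomes insolvent.
  Norton: +70 → 70 < 110
No further insolvencies.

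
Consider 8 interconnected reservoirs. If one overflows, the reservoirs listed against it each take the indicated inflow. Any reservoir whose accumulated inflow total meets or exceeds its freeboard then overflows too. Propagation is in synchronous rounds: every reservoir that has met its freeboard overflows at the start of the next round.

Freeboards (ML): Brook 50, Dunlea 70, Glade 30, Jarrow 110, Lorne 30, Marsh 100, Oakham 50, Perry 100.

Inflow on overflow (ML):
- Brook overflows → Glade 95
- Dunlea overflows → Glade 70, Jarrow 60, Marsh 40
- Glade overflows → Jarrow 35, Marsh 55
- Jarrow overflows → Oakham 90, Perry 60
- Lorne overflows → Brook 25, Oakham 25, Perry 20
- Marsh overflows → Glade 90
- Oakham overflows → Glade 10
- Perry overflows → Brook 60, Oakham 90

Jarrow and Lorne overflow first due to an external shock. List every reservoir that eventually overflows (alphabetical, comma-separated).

Round 1 — Jarrow, Lorne overflow (initial).
  Brook: +25 → 25 < 50
  Oakham: +90+25 → 115 ≥ 50
  Perry: +60+20 → 80 < 100
Round 2 — Oakham overflows.
  Glade: +10 → 10 < 30
No further overflows.

Jarrow, Lorne, Oakham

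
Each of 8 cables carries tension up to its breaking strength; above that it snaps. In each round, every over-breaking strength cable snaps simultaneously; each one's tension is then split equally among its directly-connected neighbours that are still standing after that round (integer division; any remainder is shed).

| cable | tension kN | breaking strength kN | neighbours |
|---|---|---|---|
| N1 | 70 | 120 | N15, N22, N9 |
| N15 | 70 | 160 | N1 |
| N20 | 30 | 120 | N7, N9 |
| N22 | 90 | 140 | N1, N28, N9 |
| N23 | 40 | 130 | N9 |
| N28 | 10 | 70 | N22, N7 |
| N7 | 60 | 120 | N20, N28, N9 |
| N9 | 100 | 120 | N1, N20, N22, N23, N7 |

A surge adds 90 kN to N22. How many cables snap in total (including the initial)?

4

Round 1 — N22 at 180 > 140. N22 snaps.
  N22 sheds 180 kN to N1, N28, N9: 60 each.
    N1: 70+60 = 130 > 120
    N28: 10+60 = 70 ≤ 70
    N9: 100+60 = 160 > 120
Round 2 — N1, N9 snap.
  N1 sheds 130 kN to N15: 130 each.
    N15: 70+130 = 200 > 160
  N9 sheds 160 kN to N20, N23, N7: 53 each (1 lost).
    N20: 30+53 = 83 ≤ 120
    N23: 40+53 = 93 ≤ 130
    N7: 60+53 = 113 ≤ 120
Round 3 — N15 snaps.
  N15 sheds 200 kN: no online neighbours, lost.
No further breaks.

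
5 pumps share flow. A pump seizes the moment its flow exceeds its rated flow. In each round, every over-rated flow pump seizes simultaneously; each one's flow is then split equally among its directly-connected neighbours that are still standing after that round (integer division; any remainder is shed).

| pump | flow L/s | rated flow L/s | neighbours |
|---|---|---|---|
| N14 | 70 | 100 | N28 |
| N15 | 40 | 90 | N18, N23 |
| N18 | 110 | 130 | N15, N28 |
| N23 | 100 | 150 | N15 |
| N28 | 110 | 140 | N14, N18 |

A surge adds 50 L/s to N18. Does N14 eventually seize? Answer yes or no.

yes

Round 1 — N18 at 160 > 130. N18 seizes.
  N18 sheds 160 L/s to N15, N28: 80 each.
    N15: 40+80 = 120 > 90
    N28: 110+80 = 190 > 140
Round 2 — N15, N28 seize.
  N15 sheds 120 L/s to N23: 120 each.
    N23: 100+120 = 220 > 150
  N28 sheds 190 L/s to N14: 190 each.
    N14: 70+190 = 260 > 100
Round 3 — N14, N23 seize.
  N14 sheds 260 L/s: no online neighbours, lost.
  N23 sheds 220 L/s: no online neighbours, lost.
No further seizures.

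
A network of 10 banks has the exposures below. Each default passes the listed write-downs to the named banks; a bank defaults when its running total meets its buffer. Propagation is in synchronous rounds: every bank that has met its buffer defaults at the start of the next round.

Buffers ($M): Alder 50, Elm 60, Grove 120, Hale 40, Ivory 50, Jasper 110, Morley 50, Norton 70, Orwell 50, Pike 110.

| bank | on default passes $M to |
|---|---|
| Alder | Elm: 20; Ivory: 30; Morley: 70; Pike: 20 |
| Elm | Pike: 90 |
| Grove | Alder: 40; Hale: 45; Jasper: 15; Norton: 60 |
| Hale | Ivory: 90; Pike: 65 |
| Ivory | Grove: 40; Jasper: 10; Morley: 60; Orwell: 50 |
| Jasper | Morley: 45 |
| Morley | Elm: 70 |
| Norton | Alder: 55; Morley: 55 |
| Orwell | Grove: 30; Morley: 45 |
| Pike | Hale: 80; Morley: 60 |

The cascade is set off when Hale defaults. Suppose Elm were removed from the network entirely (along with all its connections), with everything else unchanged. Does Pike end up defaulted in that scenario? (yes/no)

no

With Elm removed:
Round 1 — Hale defaults (initial).
  Ivory: +90 → 90 ≥ 50
  Pike: +65 → 65 < 110
Round 2 — Ivory defaults.
  Grove: +40 → 40 < 120
  Jasper: +10 → 10 < 110
  Morley: +60 → 60 ≥ 50
  Orwell: +50 → 50 ≥ 50
Round 3 — Morley, Orwell default.
  Grove: +30 → 70 < 120
No further defaults.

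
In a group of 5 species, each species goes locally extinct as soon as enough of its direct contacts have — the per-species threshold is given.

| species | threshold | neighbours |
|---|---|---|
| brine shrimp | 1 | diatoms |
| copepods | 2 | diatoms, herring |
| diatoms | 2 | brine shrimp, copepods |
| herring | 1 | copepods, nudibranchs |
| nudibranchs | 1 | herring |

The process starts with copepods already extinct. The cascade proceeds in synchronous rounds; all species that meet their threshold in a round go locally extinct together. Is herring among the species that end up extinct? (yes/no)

yes

Round 1 — copepods goes locally extinct (initial).
Round 2 — checking thresholds:
  diatoms: 1 of 2 neighbours < 2, holds.
  herring: 1 of 2 neighbours ≥ 1, goes locally extinct.
Round 3 — checking thresholds:
  diatoms: 1 of 2 neighbours < 2, holds.
  nudibranchs: 1 of 1 neighbours ≥ 1, goes locally extinct.
Round 4 — no new extinctions; cascade stops.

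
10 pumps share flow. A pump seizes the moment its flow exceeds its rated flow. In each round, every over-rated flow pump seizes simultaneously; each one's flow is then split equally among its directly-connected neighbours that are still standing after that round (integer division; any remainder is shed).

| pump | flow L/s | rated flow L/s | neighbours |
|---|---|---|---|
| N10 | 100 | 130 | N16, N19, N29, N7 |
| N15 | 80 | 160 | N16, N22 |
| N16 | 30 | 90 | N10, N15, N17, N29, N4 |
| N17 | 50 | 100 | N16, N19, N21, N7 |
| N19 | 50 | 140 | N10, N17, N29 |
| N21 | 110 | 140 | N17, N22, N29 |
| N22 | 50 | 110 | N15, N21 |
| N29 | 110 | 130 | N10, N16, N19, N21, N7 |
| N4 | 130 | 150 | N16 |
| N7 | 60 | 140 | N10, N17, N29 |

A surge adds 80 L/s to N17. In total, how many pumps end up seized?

10

Round 1 — N17 at 130 > 100. N17 seizes.
  N17 sheds 130 L/s to N16, N19, N21, N7: 32 each (2 lost).
    N16: 30+32 = 62 ≤ 90
    N19: 50+32 = 82 ≤ 140
    N21: 110+32 = 142 > 140
    N7: 60+32 = 92 ≤ 140
Round 2 — N21 seizes.
  N21 sheds 142 L/s to N22, N29: 71 each.
    N22: 50+71 = 121 > 110
    N29: 110+71 = 181 > 130
Round 3 — N22, N29 seize.
  N22 sheds 121 L/s to N15: 121 each.
    N15: 80+121 = 201 > 160
  N29 sheds 181 L/s to N10, N16, N19, N7: 45 each (1 lost).
    N10: 100+45 = 145 > 130
    N16: 62+45 = 107 > 90
    N19: 82+45 = 127 ≤ 140
    N7: 92+45 = 137 ≤ 140
Round 4 — N10, N15, N16 seize.
  N10 sheds 145 L/s to N19, N7: 72 each (1 lost).
    N19: 127+72 = 199 > 140
    N7: 137+72 = 209 > 140
  N15 sheds 201 L/s: no online neighbours, lost.
  N16 sheds 107 L/s to N4: 107 each.
    N4: 130+107 = 237 > 150
Round 5 — N19, N4, N7 seize.
  N19 sheds 199 L/s: no online neighbours, lost.
  N4 sheds 237 L/s: no online neighbours, lost.
  N7 sheds 209 L/s: no online neighbours, lost.
No further seizures.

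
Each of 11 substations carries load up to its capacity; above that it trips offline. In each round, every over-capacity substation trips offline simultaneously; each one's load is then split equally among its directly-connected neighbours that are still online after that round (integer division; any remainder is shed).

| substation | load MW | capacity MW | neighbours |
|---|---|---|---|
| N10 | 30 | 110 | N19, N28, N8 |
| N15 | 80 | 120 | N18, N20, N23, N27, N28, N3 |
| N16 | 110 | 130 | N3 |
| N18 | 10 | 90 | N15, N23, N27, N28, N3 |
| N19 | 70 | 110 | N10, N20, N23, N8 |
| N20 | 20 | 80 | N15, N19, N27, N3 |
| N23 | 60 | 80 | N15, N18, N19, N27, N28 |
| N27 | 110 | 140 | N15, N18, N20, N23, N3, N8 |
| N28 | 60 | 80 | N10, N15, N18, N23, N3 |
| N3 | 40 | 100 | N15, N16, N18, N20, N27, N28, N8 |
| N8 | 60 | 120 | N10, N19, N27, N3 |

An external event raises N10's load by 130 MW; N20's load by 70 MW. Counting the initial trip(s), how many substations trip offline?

Round 1 — N10 at 160 > 110; N20 at 90 > 80. N10, N20 trip offline.
  N10 sheds 160 MW to N19, N28, N8: 53 each (1 lost).
    N19: 70+53 = 123 > 110
    N28: 60+53 = 113 > 80
    N8: 60+53 = 113 ≤ 120
  N20 sheds 90 MW to N15, N19, N27, N3: 22 each (2 lost).
    N15: 80+22 = 102 ≤ 120
    N19: 123+22 = 145 > 110
    N27: 110+22 = 132 ≤ 140
    N3: 40+22 = 62 ≤ 100
Round 2 — N19, N28 trip offline.
  N19 sheds 145 MW to N23, N8: 72 each (1 lost).
    N23: 60+72 = 132 > 80
    N8: 113+72 = 185 > 120
  N28 sheds 113 MW to N15, N18, N23, N3: 28 each (1 lost).
    N15: 102+28 = 130 > 120
    N18: 10+28 = 38 ≤ 90
    N23: 132+28 = 160 > 80
    N3: 62+28 = 90 ≤ 100
Round 3 — N15, N23, N8 trip offline.
  N15 sheds 130 MW to N18, N27, N3: 43 each (1 lost).
    N18: 38+43 = 81 ≤ 90
    N27: 132+43 = 175 > 140
    N3: 90+43 = 133 > 100
  N23 sheds 160 MW to N18, N27: 80 each.
    N18: 81+80 = 161 > 90
    N27: 175+80 = 255 > 140
  N8 sheds 185 MW to N27, N3: 92 each (1 lost).
    N27: 255+92 = 347 > 140
    N3: 133+92 = 225 > 100
Round 4 — N18, N27, N3 trip offline.
  N18 sheds 161 MW: no online neighbours, lost.
  N27 sheds 347 MW: no online neighbours, lost.
  N3 sheds 225 MW to N16: 225 each.
    N16: 110+225 = 335 > 130
Round 5 — N16 trips offline.
  N16 sheds 335 MW: no online neighbours, lost.
No further trips.

11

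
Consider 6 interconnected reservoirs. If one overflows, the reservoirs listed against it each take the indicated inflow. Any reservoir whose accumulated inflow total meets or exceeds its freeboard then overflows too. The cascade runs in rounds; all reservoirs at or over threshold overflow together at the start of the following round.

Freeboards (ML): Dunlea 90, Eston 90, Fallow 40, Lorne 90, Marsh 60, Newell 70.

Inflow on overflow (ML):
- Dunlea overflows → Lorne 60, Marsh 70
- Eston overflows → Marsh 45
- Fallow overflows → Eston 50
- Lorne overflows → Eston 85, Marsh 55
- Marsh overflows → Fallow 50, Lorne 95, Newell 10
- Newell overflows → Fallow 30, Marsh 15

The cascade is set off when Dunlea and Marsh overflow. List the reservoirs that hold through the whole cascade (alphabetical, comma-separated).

Newell

Round 1 — Dunlea, Marsh overflow (initial).
  Fallow: +50 → 50 ≥ 40
  Lorne: +60+95 → 155 ≥ 90
  Newell: +10 → 10 < 70
Round 2 — Fallow, Lorne overflow.
  Eston: +50+85 → 135 ≥ 90
Round 3 — Eston overflows.
No further overflows.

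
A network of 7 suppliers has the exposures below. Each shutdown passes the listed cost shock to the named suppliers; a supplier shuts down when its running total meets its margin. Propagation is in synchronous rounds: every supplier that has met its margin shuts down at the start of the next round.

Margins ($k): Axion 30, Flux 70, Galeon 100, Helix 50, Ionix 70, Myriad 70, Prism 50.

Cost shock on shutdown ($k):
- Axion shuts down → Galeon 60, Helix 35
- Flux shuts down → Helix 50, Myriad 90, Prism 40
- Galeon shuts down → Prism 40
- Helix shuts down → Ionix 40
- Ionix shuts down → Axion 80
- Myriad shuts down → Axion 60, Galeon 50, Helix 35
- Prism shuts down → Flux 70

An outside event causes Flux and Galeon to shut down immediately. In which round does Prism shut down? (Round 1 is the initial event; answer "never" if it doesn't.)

2

Round 1 — Flux, Galeon shut down (initial).
  Helix: +50 → 50 ≥ 50
  Myriad: +90 → 90 ≥ 70
  Prism: +40+40 → 80 ≥ 50
Round 2 — Helix, Myriad, Prism shut down.
  Axion: +60 → 60 ≥ 30
  Ionix: +40 → 40 < 70
Round 3 — Axion shuts down.
No further shutdowns.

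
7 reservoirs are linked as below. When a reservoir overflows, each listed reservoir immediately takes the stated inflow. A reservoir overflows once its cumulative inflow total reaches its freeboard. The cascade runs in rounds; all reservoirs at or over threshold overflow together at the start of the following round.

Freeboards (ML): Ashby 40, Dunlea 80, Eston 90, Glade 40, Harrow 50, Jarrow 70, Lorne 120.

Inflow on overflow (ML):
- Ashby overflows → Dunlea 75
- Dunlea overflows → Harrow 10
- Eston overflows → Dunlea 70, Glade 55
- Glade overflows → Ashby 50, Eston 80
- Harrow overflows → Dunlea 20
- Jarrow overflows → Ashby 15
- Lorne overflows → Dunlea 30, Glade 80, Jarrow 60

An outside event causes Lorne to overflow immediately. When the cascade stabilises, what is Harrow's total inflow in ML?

10

Round 1 — Lorne overflows (initial).
  Dunlea: +30 → 30 < 80
  Glade: +80 → 80 ≥ 40
  Jarrow: +60 → 60 < 70
Round 2 — Glade overflows.
  Ashby: +50 → 50 ≥ 40
  Eston: +80 → 80 < 90
Round 3 — Ashby overflows.
  Dunlea: +75 → 105 ≥ 80
Round 4 — Dunlea overflows.
  Harrow: +10 → 10 < 50
No further overflows.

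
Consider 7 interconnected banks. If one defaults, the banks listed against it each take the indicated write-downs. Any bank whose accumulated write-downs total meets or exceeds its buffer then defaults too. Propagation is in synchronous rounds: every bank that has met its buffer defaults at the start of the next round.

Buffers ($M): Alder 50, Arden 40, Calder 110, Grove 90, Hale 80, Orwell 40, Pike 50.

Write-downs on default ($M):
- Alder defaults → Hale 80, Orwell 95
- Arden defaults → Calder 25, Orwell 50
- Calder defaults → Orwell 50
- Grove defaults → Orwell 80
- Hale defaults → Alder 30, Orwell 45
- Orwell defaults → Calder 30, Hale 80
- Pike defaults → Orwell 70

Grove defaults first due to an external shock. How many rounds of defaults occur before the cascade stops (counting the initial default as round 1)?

3

Round 1 — Grove defaults (initial).
  Orwell: +80 → 80 ≥ 40
Round 2 — Orwell defaults.
  Calder: +30 → 30 < 110
  Hale: +80 → 80 ≥ 80
Round 3 — Hale defaults.
  Alder: +30 → 30 < 50
No further defaults.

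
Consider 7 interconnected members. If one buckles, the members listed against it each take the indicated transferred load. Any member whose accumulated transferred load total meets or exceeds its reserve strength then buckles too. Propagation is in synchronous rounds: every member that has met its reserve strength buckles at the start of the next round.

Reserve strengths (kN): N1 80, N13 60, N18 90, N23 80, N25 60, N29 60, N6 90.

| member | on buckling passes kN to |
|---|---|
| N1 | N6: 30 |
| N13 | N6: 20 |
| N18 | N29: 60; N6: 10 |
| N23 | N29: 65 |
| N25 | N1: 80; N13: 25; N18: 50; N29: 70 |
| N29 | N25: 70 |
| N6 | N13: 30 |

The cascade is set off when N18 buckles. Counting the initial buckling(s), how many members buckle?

Round 1 — N18 buckles (initial).
  N29: +60 → 60 ≥ 60
  N6: +10 → 10 < 90
Round 2 — N29 buckles.
  N25: +70 → 70 ≥ 60
Round 3 — N25 buckles.
  N1: +80 → 80 ≥ 80
  N13: +25 → 25 < 60
Round 4 — N1 buckles.
  N6: +30 → 40 < 90
No further bucklings.

4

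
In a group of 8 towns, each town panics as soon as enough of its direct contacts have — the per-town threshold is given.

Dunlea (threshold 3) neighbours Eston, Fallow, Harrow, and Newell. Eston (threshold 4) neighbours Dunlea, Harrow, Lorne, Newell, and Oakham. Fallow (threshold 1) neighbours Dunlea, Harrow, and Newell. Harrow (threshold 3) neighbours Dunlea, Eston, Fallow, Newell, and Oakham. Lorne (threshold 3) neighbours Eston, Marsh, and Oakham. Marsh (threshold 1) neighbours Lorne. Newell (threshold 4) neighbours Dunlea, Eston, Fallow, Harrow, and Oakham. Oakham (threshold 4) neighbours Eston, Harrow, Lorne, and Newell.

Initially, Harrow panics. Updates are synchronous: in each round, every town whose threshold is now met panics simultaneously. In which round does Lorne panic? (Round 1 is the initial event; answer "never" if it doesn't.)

never

Round 1 — Harrow panics (initial).
Round 2 — checking thresholds:
  Dunlea: 1 of 4 neighbours < 3, holds.
  Eston: 1 of 5 neighbours < 4, holds.
  Fallow: 1 of 3 neighbours ≥ 1, panics.
  Newell: 1 of 5 neighbours < 4, holds.
  Oakham: 1 of 4 neighbours < 4, holds.
Round 3 — no new panics; cascade stops.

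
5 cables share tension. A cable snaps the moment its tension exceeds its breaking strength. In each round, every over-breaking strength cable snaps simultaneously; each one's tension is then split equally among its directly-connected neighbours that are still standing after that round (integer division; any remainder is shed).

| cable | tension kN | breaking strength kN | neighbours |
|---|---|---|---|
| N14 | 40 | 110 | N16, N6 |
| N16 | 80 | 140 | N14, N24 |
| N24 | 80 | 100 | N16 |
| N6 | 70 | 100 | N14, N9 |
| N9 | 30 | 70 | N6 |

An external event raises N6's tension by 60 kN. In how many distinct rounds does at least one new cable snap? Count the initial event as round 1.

Round 1 — N6 at 130 > 100. N6 snaps.
  N6 sheds 130 kN to N14, N9: 65 each.
    N14: 40+65 = 105 ≤ 110
    N9: 30+65 = 95 > 70
Round 2 — N9 snaps.
  N9 sheds 95 kN: no online neighbours, lost.
No further breaks.

2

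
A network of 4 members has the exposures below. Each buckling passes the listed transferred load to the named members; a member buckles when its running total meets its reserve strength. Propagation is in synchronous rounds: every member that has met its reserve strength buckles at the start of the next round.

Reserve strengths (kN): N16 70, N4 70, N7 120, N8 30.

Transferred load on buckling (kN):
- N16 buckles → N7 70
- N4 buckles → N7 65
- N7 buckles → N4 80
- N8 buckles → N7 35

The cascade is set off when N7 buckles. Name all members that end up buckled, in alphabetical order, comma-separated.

Round 1 — N7 buckles (initial).
  N4: +80 → 80 ≥ 70
Round 2 — N4 buckles.
No further bucklings.

N4, N7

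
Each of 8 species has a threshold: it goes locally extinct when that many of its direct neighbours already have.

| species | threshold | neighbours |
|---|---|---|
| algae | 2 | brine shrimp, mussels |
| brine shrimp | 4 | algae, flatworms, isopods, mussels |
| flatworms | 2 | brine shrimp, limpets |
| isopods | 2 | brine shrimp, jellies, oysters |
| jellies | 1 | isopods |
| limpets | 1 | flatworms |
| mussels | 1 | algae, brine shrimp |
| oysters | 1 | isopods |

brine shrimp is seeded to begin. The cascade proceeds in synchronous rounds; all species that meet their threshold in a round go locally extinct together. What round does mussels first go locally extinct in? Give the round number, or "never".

2

Round 1 — brine shrimp goes locally extinct (initial).
Round 2 — checking thresholds:
  algae: 1 of 2 neighbours < 2, below threshold.
  flatworms: 1 of 2 neighbours < 2, below threshold.
  isopods: 1 of 3 neighbours < 2, below threshold.
  mussels: 1 of 2 neighbours ≥ 1, goes locally extinct.
Round 3 — checking thresholds:
  algae: 2 of 2 neighbours ≥ 2, goes locally extinct.
  flatworms: 1 of 2 neighbours < 2, below threshold.
  isopods: 1 of 3 neighbours < 2, below threshold.
Round 4 — no new extinctions; cascade stops.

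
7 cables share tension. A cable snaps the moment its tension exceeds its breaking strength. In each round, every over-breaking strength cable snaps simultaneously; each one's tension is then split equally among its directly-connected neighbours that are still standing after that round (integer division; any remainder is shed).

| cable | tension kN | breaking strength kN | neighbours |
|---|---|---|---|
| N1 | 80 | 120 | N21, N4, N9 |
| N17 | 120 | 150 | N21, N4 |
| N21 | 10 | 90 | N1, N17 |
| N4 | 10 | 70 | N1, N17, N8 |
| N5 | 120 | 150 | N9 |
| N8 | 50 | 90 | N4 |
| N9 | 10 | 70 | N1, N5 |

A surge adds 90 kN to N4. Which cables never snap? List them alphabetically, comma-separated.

Round 1 — N4 at 100 > 70. N4 snaps.
  N4 sheds 100 kN to N1, N17, N8: 33 each (1 lost).
    N1: 80+33 = 113 ≤ 120
    N17: 120+33 = 153 > 150
    N8: 50+33 = 83 ≤ 90
Round 2 — N17 snaps.
  N17 sheds 153 kN to N21: 153 each.
    N21: 10+153 = 163 > 90
Round 3 — N21 snaps.
  N21 sheds 163 kN to N1: 163 each.
    N1: 113+163 = 276 > 120
Round 4 — N1 snaps.
  N1 sheds 276 kN to N9: 276 each.
    N9: 10+276 = 286 > 70
Round 5 — N9 snaps.
  N9 sheds 286 kN to N5: 286 each.
    N5: 120+286 = 406 > 150
Round 6 — N5 snaps.
  N5 sheds 406 kN: no online neighbours, lost.
No further breaks.

N8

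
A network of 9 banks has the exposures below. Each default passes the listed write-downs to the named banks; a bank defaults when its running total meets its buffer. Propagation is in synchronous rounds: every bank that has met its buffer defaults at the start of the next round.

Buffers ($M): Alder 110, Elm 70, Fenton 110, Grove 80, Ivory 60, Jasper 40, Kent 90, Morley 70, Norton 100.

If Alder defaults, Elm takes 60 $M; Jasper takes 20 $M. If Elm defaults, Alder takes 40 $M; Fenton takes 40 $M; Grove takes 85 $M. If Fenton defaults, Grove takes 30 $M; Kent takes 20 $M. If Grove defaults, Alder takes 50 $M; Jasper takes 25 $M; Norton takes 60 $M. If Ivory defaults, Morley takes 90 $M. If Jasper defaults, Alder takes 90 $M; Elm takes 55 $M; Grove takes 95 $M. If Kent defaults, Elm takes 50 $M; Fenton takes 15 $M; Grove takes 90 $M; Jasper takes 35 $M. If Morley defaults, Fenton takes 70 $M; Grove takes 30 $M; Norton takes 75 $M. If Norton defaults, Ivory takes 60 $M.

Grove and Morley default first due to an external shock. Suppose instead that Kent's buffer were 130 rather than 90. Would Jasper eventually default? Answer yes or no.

With Kent's buffer at 130:
Round 1 — Grove, Morley default (initial).
  Alder: +50 → 50 < 110
  Fenton: +70 → 70 < 110
  Jasper: +25 → 25 < 40
  Norton: +60+75 → 135 ≥ 100
Round 2 — Norton defaults.
  Ivory: +60 → 60 ≥ 60
Round 3 — Ivory defaults.
No further defaults.

no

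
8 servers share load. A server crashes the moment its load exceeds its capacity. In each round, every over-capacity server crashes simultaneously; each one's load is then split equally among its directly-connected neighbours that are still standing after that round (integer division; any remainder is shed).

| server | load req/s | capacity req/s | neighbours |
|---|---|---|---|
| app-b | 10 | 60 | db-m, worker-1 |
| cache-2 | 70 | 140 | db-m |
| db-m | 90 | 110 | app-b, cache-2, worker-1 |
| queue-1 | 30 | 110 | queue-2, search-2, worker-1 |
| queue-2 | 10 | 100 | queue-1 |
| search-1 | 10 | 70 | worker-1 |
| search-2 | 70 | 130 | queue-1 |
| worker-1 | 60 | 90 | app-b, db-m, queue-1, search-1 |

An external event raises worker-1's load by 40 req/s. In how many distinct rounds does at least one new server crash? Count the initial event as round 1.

3

Round 1 — worker-1 at 100 > 90. worker-1 crashes.
  worker-1 sheds 100 req/s to app-b, db-m, queue-1, search-1: 25 each.
    app-b: 10+25 = 35 ≤ 60
    db-m: 90+25 = 115 > 110
    queue-1: 30+25 = 55 ≤ 110
    search-1: 10+25 = 35 ≤ 70
Round 2 — db-m crashes.
  db-m sheds 115 req/s to app-b, cache-2: 57 each (1 lost).
    app-b: 35+57 = 92 > 60
    cache-2: 70+57 = 127 ≤ 140
Round 3 — app-b crashes.
  app-b sheds 92 req/s: no online neighbours, lost.
No further crashes.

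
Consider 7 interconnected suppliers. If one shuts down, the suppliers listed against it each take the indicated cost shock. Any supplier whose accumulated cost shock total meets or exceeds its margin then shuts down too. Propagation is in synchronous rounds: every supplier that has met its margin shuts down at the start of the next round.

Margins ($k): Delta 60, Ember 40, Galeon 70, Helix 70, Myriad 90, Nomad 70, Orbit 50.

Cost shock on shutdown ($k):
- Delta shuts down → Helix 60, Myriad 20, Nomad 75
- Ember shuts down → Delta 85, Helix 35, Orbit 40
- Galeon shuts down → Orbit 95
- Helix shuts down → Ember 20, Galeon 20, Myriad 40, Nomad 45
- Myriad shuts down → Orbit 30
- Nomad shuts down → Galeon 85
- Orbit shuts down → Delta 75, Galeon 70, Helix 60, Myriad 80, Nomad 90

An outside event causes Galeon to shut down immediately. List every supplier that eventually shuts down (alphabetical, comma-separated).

Round 1 — Galeon shuts down (initial).
  Orbit: +95 → 95 ≥ 50
Round 2 — Orbit shuts down.
  Delta: +75 → 75 ≥ 60
  Helix: +60 → 60 < 70
  Myriad: +80 → 80 < 90
  Nomad: +90 → 90 ≥ 70
Round 3 — Delta, Nomad shut down.
  Helix: +60 → 120 ≥ 70
  Myriad: +20 → 100 ≥ 90
Round 4 — Helix, Myriad shut down.
  Ember: +20 → 20 < 40
No further shutdowns.

Delta, Galeon, Helix, Myriad, Nomad, Orbit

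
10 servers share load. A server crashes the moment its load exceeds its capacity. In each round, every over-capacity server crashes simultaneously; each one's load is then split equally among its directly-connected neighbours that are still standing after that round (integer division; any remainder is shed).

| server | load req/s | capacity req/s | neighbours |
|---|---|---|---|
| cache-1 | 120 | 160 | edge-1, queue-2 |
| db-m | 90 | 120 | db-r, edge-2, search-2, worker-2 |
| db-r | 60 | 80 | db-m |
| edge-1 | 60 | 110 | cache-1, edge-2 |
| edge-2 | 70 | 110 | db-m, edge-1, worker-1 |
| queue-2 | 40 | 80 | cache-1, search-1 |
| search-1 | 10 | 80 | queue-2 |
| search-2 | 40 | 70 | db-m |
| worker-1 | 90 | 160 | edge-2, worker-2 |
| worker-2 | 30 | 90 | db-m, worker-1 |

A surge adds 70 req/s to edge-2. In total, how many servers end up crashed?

Round 1 — edge-2 at 140 > 110. edge-2 crashes.
  edge-2 sheds 140 req/s to db-m, edge-1, worker-1: 46 each (2 lost).
    db-m: 90+46 = 136 > 120
    edge-1: 60+46 = 106 ≤ 110
    worker-1: 90+46 = 136 ≤ 160
Round 2 — db-m crashes.
  db-m sheds 136 req/s to db-r, search-2, worker-2: 45 each (1 lost).
    db-r: 60+45 = 105 > 80
    search-2: 40+45 = 85 > 70
    worker-2: 30+45 = 75 ≤ 90
Round 3 — db-r, search-2 crash.
  db-r sheds 105 req/s: no online neighbours, lost.
  search-2 sheds 85 req/s: no online neighbours, lost.
No further crashes.

4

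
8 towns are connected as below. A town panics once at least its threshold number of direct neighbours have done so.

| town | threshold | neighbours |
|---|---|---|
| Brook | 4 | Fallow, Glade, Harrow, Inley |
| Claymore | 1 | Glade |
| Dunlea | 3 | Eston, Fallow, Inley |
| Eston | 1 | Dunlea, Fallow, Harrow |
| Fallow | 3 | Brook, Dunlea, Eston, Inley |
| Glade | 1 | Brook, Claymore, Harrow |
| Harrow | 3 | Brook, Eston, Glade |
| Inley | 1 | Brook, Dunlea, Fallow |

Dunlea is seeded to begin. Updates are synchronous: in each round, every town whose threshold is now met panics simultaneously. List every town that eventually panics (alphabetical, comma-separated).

Round 1 — Dunlea panics (initial).
Round 2 — checking thresholds:
  Eston: 1 of 3 neighbours ≥ 1, panics.
  Fallow: 1 of 4 neighbours < 3, not yet.
  Inley: 1 of 3 neighbours ≥ 1, panics.
Round 3 — checking thresholds:
  Brook: 1 of 4 neighbours < 4, not yet.
  Fallow: 3 of 4 neighbours ≥ 3, panics.
  Harrow: 1 of 3 neighbours < 3, not yet.
Round 4 — no new panics; cascade stops.

Dunlea, Eston, Fallow, Inley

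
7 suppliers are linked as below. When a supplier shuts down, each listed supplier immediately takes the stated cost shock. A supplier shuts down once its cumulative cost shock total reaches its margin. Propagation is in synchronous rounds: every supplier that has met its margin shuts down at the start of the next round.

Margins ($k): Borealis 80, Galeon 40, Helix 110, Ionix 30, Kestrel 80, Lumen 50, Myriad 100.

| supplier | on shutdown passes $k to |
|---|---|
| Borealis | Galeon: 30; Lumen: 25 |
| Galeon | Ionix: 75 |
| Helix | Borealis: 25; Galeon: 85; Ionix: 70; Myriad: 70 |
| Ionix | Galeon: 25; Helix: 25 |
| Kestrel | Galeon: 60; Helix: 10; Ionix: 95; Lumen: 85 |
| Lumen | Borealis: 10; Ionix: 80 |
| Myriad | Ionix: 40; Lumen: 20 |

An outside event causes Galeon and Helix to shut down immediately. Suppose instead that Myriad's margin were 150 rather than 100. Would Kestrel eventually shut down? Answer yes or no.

no

With Myriad's margin at 150:
Round 1 — Galeon, Helix shut down (initial).
  Borealis: +25 → 25 < 80
  Ionix: +75+70 → 145 ≥ 30
  Myriad: +70 → 70 < 150
Round 2 — Ionix shuts down.
No further shutdowns.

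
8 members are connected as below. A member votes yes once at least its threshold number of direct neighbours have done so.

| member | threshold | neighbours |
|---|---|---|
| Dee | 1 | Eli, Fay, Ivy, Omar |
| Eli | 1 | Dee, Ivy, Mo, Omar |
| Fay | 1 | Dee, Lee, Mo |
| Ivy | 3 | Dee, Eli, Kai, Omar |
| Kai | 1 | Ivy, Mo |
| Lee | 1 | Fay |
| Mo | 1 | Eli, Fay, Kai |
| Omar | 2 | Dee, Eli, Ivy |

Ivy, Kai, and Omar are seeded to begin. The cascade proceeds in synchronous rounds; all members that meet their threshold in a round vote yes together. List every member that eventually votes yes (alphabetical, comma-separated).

Round 1 — Ivy, Kai, Omar vote yes (initial).
Round 2 — checking thresholds:
  Dee: 2 of 4 neighbours ≥ 1, votes yes.
  Eli: 2 of 4 neighbours ≥ 1, votes yes.
  Mo: 1 of 3 neighbours ≥ 1, votes yes.
Round 3 — checking thresholds:
  Fay: 2 of 3 neighbours ≥ 1, votes yes.
Round 4 — checking thresholds:
  Lee: 1 of 1 neighbours ≥ 1, votes yes.
Round 5 — no new yes votes; cascade stops.

Dee, Eli, Fay, Ivy, Kai, Lee, Mo, Omar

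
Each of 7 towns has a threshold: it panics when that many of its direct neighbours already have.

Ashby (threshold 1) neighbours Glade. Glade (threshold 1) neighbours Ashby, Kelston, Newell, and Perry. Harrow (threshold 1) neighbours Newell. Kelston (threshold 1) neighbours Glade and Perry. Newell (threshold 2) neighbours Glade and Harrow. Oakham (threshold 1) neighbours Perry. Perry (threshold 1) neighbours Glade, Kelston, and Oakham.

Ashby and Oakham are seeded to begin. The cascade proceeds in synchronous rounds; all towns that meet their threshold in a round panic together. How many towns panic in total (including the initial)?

5

Round 1 — Ashby, Oakham panic (initial).
Round 2 — checking thresholds:
  Glade: 1 of 4 neighbours ≥ 1, panics.
  Perry: 1 of 3 neighbours ≥ 1, panics.
Round 3 — checking thresholds:
  Kelston: 2 of 2 neighbours ≥ 1, panics.
  Newell: 1 of 2 neighbours < 2, not yet.
Round 4 — no new panics; cascade stops.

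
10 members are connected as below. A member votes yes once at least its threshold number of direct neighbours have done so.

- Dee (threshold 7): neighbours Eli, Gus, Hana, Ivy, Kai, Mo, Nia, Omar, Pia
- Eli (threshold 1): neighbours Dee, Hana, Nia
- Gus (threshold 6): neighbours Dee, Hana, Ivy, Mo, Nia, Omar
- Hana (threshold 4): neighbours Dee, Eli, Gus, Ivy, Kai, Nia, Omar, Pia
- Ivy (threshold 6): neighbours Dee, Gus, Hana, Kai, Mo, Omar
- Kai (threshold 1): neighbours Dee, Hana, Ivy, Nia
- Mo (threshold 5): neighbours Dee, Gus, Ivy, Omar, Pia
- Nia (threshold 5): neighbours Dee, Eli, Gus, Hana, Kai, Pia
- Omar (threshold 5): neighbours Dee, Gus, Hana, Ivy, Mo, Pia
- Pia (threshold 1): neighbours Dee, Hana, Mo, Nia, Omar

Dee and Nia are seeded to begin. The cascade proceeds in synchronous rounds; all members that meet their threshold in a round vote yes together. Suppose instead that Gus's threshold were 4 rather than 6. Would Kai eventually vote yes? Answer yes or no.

With Gus's threshold at 4:
Round 1 — Dee, Nia vote yes (initial).
Round 2 — checking thresholds:
  Eli: 2 of 3 neighbours ≥ 1, votes yes.
  Gus: 2 of 6 neighbours < 4, holds.
  Hana: 2 of 8 neighbours < 4, holds.
  Ivy: 1 of 6 neighbours < 6, holds.
  Kai: 2 of 4 neighbours ≥ 1, votes yes.
  Mo: 1 of 5 neighbours < 5, holds.
  Omar: 1 of 6 neighbours < 5, holds.
  Pia: 2 of 5 neighbours ≥ 1, votes yes.
Round 3 — checking thresholds:
  Gus: 2 of 6 neighbours < 4, holds.
  Hana: 5 of 8 neighbours ≥ 4, votes yes.
  Ivy: 2 of 6 neighbours < 6, holds.
  Mo: 2 of 5 neighbours < 5, holds.
  Omar: 2 of 6 neighbours < 5, holds.
Round 4 — no new yes votes; cascade stops.

yes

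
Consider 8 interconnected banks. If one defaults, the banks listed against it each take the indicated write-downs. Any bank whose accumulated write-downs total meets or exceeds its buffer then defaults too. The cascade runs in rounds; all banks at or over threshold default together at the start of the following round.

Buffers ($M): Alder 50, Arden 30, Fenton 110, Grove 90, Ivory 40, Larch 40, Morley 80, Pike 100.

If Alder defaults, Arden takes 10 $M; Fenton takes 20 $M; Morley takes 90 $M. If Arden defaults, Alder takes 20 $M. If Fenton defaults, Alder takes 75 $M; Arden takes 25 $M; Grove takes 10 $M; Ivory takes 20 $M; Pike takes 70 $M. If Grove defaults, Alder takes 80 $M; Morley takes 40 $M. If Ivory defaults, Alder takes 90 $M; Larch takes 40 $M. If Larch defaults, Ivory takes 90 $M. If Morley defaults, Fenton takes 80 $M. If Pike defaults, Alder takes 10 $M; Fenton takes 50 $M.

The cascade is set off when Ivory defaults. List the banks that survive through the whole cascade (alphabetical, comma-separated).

Arden, Fenton, Grove, Pike

Round 1 — Ivory defaults (initial).
  Alder: +90 → 90 ≥ 50
  Larch: +40 → 40 ≥ 40
Round 2 — Alder, Larch default.
  Arden: +10 → 10 < 30
  Fenton: +20 → 20 < 110
  Morley: +90 → 90 ≥ 80
Round 3 — Morley defaults.
  Fenton: +80 → 100 < 110
No further defaults.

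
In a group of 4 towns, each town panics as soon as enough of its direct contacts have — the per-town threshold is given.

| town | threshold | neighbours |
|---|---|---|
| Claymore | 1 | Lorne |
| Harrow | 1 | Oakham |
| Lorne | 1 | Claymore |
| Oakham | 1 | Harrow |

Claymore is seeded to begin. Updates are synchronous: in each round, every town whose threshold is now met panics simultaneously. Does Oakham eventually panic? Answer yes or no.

no

Round 1 — Claymore panics (initial).
Round 2 — checking thresholds:
  Lorne: 1 of 1 neighbours ≥ 1, panics.
Round 3 — no new panics; cascade stops.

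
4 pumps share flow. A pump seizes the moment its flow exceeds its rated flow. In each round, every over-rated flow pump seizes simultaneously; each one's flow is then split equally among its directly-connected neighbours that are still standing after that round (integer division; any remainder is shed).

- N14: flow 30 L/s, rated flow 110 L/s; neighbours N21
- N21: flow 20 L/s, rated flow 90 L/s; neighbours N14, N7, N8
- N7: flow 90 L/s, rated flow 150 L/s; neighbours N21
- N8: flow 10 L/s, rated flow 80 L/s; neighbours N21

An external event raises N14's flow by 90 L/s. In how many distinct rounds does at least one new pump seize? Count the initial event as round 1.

Round 1 — N14 at 120 > 110. N14 seizes.
  N14 sheds 120 L/s to N21: 120 each.
    N21: 20+120 = 140 > 90
Round 2 — N21 seizes.
  N21 sheds 140 L/s to N7, N8: 70 each.
    N7: 90+70 = 160 > 150
    N8: 10+70 = 80 ≤ 80
Round 3 — N7 seizes.
  N7 sheds 160 L/s: no online neighbours, lost.
No further seizures.

3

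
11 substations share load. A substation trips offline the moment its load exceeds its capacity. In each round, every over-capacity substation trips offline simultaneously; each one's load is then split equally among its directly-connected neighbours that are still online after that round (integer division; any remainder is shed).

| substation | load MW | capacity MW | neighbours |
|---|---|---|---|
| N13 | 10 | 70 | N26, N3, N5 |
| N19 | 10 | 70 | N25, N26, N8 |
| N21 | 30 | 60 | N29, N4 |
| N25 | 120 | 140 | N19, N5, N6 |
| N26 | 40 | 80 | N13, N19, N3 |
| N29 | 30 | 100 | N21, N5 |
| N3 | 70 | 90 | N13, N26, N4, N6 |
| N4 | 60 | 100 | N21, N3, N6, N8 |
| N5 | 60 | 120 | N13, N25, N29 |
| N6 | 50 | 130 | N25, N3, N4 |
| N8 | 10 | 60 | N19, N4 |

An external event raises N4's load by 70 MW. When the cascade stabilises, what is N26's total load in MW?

Round 1 — N4 at 130 > 100. N4 trips offline.
  N4 sheds 130 MW to N21, N3, N6, N8: 32 each (2 lost).
    N21: 30+32 = 62 > 60
    N3: 70+32 = 102 > 90
    N6: 50+32 = 82 ≤ 130
    N8: 10+32 = 42 ≤ 60
Round 2 — N21, N3 trip offline.
  N21 sheds 62 MW to N29: 62 each.
    N29: 30+62 = 92 ≤ 100
  N3 sheds 102 MW to N13, N26, N6: 34 each.
    N13: 10+34 = 44 ≤ 70
    N26: 40+34 = 74 ≤ 80
    N6: 82+34 = 116 ≤ 130
No further trips.

74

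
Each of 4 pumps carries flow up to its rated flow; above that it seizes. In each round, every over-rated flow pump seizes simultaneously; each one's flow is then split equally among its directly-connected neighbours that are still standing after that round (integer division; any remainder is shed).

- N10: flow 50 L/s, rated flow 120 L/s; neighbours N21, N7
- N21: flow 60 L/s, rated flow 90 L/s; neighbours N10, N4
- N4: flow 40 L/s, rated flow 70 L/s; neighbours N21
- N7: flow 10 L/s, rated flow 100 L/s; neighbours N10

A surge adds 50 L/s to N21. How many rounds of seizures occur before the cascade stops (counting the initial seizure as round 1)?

2

Round 1 — N21 at 110 > 90. N21 seizes.
  N21 sheds 110 L/s to N10, N4: 55 each.
    N10: 50+55 = 105 ≤ 120
    N4: 40+55 = 95 > 70
Round 2 — N4 seizes.
  N4 sheds 95 L/s: no online neighbours, lost.
No further seizures.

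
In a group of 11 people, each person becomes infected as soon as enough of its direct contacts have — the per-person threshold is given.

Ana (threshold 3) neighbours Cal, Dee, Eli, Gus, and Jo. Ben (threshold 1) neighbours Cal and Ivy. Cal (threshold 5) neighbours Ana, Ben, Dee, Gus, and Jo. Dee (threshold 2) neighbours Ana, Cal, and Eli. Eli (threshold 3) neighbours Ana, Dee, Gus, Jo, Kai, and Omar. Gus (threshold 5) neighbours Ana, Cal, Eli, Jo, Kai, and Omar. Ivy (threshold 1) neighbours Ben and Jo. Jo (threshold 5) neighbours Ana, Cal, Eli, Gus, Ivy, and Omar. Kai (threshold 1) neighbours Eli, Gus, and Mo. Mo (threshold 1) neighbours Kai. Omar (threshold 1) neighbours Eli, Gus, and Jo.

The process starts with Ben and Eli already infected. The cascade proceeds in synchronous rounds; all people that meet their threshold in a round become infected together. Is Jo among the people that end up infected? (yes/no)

Round 1 — Ben, Eli become infected (initial).
Round 2 — checking thresholds:
  Ana: 1 of 5 neighbours < 3, not yet.
  Cal: 1 of 5 neighbours < 5, not yet.
  Dee: 1 of 3 neighbours < 2, not yet.
  Gus: 1 of 6 neighbours < 5, not yet.
  Ivy: 1 of 2 neighbours ≥ 1, becomes infected.
  Jo: 1 of 6 neighbours < 5, not yet.
  Kai: 1 of 3 neighbours ≥ 1, becomes infected.
  Omar: 1 of 3 neighbours ≥ 1, becomes infected.
Round 3 — checking thresholds:
  Ana: 1 of 5 neighbours < 3, not yet.
  Cal: 1 of 5 neighbours < 5, not yet.
  Dee: 1 of 3 neighbours < 2, not yet.
  Gus: 3 of 6 neighbours < 5, not yet.
  Jo: 3 of 6 neighbours < 5, not yet.
  Mo: 1 of 1 neighbours ≥ 1, becomes infected.
Round 4 — no new infections; cascade stops.

no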